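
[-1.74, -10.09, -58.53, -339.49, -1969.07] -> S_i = -1.74*5.80^i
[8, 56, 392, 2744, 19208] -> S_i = 8*7^i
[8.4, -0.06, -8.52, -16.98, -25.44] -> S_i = 8.40 + -8.46*i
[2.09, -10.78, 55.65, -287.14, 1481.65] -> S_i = 2.09*(-5.16)^i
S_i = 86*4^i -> [86, 344, 1376, 5504, 22016]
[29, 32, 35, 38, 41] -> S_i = 29 + 3*i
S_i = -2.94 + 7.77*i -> [-2.94, 4.83, 12.6, 20.37, 28.14]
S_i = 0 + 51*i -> [0, 51, 102, 153, 204]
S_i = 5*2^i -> [5, 10, 20, 40, 80]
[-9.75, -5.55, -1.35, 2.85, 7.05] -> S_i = -9.75 + 4.20*i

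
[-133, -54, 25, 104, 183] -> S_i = -133 + 79*i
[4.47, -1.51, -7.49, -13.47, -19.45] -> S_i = 4.47 + -5.98*i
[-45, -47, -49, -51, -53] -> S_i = -45 + -2*i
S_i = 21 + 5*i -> [21, 26, 31, 36, 41]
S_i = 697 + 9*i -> [697, 706, 715, 724, 733]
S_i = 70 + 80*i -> [70, 150, 230, 310, 390]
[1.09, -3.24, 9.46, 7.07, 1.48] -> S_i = Random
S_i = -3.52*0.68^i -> [-3.52, -2.39, -1.63, -1.11, -0.75]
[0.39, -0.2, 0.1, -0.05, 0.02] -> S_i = 0.39*(-0.50)^i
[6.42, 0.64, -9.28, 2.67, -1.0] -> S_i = Random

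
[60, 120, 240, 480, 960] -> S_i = 60*2^i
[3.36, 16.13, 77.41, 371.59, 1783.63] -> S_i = 3.36*4.80^i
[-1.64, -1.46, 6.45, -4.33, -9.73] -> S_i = Random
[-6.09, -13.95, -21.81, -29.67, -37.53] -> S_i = -6.09 + -7.86*i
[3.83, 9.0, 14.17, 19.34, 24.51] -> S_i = 3.83 + 5.17*i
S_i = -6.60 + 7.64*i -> [-6.6, 1.04, 8.68, 16.32, 23.96]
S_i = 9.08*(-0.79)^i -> [9.08, -7.17, 5.67, -4.48, 3.54]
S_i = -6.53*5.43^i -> [-6.53, -35.46, -192.54, -1045.47, -5676.92]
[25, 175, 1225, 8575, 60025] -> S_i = 25*7^i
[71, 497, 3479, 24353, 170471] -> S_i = 71*7^i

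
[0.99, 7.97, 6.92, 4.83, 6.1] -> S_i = Random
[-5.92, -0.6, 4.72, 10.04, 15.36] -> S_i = -5.92 + 5.32*i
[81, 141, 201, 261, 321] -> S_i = 81 + 60*i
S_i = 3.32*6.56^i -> [3.32, 21.78, 142.87, 937.24, 6148.28]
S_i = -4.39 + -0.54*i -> [-4.39, -4.93, -5.47, -6.01, -6.55]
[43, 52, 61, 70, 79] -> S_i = 43 + 9*i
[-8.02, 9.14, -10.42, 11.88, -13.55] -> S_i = -8.02*(-1.14)^i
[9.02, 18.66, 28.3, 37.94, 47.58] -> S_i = 9.02 + 9.64*i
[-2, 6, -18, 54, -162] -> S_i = -2*-3^i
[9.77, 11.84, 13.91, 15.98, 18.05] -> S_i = 9.77 + 2.07*i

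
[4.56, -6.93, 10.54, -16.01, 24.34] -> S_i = 4.56*(-1.52)^i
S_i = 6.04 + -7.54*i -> [6.04, -1.5, -9.04, -16.58, -24.12]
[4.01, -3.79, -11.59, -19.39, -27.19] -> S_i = 4.01 + -7.80*i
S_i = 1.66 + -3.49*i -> [1.66, -1.83, -5.32, -8.81, -12.3]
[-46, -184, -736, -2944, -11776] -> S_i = -46*4^i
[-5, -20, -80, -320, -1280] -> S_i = -5*4^i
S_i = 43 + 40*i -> [43, 83, 123, 163, 203]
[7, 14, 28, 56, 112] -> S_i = 7*2^i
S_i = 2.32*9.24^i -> [2.32, 21.44, 198.08, 1830.22, 16911.26]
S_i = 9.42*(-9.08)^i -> [9.42, -85.53, 776.65, -7051.94, 64031.59]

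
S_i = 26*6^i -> [26, 156, 936, 5616, 33696]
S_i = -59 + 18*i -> [-59, -41, -23, -5, 13]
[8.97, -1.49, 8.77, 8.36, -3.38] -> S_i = Random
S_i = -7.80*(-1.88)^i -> [-7.8, 14.66, -27.57, 51.83, -97.44]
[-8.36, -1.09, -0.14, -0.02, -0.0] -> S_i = -8.36*0.13^i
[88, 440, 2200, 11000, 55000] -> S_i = 88*5^i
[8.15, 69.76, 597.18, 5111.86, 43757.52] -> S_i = 8.15*8.56^i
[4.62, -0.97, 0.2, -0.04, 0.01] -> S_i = 4.62*(-0.21)^i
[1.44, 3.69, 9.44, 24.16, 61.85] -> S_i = 1.44*2.56^i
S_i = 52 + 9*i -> [52, 61, 70, 79, 88]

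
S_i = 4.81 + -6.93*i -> [4.81, -2.12, -9.05, -15.98, -22.91]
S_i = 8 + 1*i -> [8, 9, 10, 11, 12]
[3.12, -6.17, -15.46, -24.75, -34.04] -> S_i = 3.12 + -9.29*i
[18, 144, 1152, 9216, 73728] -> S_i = 18*8^i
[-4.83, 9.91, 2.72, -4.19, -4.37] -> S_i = Random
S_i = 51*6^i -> [51, 306, 1836, 11016, 66096]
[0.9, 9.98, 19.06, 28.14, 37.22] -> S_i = 0.90 + 9.08*i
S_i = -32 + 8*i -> [-32, -24, -16, -8, 0]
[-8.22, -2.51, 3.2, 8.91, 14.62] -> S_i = -8.22 + 5.71*i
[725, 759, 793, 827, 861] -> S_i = 725 + 34*i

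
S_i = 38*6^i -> [38, 228, 1368, 8208, 49248]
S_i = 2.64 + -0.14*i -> [2.64, 2.5, 2.36, 2.22, 2.08]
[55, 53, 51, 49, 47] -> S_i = 55 + -2*i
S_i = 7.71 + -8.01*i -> [7.71, -0.3, -8.31, -16.32, -24.33]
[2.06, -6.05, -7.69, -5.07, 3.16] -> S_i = Random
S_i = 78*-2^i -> [78, -156, 312, -624, 1248]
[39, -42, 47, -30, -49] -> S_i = Random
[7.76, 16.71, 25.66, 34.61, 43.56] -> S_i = 7.76 + 8.95*i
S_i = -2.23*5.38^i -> [-2.23, -12.0, -64.55, -347.26, -1868.25]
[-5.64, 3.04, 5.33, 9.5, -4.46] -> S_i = Random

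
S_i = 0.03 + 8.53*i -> [0.03, 8.56, 17.09, 25.62, 34.15]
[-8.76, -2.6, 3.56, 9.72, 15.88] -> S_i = -8.76 + 6.16*i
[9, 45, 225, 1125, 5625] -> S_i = 9*5^i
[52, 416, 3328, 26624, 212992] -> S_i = 52*8^i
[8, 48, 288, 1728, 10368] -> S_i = 8*6^i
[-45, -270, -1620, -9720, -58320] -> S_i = -45*6^i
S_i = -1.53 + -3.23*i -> [-1.53, -4.76, -7.99, -11.22, -14.45]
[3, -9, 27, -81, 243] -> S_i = 3*-3^i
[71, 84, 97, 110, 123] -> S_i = 71 + 13*i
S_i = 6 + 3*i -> [6, 9, 12, 15, 18]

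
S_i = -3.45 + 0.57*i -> [-3.45, -2.88, -2.31, -1.74, -1.17]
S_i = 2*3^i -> [2, 6, 18, 54, 162]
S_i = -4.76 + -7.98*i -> [-4.76, -12.74, -20.72, -28.7, -36.68]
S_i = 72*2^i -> [72, 144, 288, 576, 1152]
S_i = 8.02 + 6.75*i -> [8.02, 14.77, 21.52, 28.27, 35.02]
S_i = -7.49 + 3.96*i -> [-7.49, -3.53, 0.43, 4.39, 8.35]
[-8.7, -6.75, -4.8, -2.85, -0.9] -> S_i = -8.70 + 1.95*i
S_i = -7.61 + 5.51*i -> [-7.61, -2.1, 3.41, 8.92, 14.43]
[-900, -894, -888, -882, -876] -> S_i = -900 + 6*i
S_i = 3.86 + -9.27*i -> [3.86, -5.41, -14.68, -23.95, -33.22]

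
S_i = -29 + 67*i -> [-29, 38, 105, 172, 239]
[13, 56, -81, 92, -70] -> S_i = Random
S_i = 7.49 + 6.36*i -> [7.49, 13.85, 20.21, 26.57, 32.93]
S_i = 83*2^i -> [83, 166, 332, 664, 1328]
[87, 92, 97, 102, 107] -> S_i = 87 + 5*i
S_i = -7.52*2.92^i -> [-7.52, -21.96, -64.12, -187.23, -546.7]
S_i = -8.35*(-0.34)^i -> [-8.35, 2.84, -0.97, 0.33, -0.11]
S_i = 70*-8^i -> [70, -560, 4480, -35840, 286720]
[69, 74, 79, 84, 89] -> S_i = 69 + 5*i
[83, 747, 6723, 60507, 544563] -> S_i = 83*9^i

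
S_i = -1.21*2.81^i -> [-1.21, -3.4, -9.55, -26.85, -75.44]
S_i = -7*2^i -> [-7, -14, -28, -56, -112]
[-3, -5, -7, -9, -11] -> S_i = -3 + -2*i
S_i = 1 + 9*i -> [1, 10, 19, 28, 37]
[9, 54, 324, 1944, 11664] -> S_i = 9*6^i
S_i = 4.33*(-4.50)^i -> [4.33, -19.48, 87.68, -394.57, 1775.57]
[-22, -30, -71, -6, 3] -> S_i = Random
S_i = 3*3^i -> [3, 9, 27, 81, 243]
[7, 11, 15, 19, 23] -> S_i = 7 + 4*i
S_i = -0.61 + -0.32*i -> [-0.61, -0.93, -1.25, -1.57, -1.89]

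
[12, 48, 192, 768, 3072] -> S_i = 12*4^i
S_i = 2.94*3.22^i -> [2.94, 9.47, 30.48, 98.16, 316.06]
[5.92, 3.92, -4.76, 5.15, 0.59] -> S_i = Random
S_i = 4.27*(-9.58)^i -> [4.27, -40.91, 391.89, -3754.26, 35965.82]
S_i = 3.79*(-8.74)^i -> [3.79, -33.12, 289.51, -2530.31, 22114.9]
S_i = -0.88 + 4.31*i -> [-0.88, 3.43, 7.74, 12.05, 16.36]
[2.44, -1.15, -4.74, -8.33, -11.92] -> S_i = 2.44 + -3.59*i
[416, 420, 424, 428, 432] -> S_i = 416 + 4*i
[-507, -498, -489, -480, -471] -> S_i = -507 + 9*i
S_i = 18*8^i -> [18, 144, 1152, 9216, 73728]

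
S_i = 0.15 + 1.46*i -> [0.15, 1.61, 3.07, 4.53, 5.99]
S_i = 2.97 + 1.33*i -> [2.97, 4.3, 5.63, 6.96, 8.29]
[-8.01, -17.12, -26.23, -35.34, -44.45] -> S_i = -8.01 + -9.11*i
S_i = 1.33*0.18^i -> [1.33, 0.24, 0.04, 0.01, 0.0]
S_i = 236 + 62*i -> [236, 298, 360, 422, 484]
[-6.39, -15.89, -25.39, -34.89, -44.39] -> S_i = -6.39 + -9.50*i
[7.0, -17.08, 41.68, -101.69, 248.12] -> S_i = 7.00*(-2.44)^i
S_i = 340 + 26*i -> [340, 366, 392, 418, 444]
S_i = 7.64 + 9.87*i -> [7.64, 17.51, 27.38, 37.25, 47.12]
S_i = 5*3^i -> [5, 15, 45, 135, 405]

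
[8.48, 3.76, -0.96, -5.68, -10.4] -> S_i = 8.48 + -4.72*i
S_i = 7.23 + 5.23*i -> [7.23, 12.46, 17.69, 22.92, 28.15]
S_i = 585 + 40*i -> [585, 625, 665, 705, 745]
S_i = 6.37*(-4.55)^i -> [6.37, -28.98, 131.87, -600.03, 2730.14]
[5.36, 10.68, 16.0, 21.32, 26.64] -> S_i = 5.36 + 5.32*i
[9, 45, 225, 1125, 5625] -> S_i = 9*5^i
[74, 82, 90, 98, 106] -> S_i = 74 + 8*i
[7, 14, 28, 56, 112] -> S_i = 7*2^i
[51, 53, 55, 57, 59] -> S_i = 51 + 2*i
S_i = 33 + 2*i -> [33, 35, 37, 39, 41]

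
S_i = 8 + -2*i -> [8, 6, 4, 2, 0]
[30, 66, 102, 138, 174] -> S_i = 30 + 36*i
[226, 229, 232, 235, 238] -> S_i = 226 + 3*i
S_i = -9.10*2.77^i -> [-9.1, -25.21, -69.82, -193.41, -535.75]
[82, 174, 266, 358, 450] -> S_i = 82 + 92*i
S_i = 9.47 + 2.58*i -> [9.47, 12.05, 14.63, 17.21, 19.79]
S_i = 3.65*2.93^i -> [3.65, 10.69, 31.33, 91.81, 269.01]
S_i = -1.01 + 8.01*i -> [-1.01, 7.0, 15.01, 23.02, 31.03]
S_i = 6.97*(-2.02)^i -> [6.97, -14.08, 28.44, -57.45, 116.05]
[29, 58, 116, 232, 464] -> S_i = 29*2^i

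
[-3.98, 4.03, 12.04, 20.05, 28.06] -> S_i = -3.98 + 8.01*i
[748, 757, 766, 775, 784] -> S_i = 748 + 9*i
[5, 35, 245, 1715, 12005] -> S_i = 5*7^i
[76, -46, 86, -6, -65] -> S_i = Random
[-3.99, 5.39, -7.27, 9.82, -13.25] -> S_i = -3.99*(-1.35)^i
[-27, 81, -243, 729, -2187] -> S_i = -27*-3^i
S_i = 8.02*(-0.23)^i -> [8.02, -1.84, 0.42, -0.1, 0.02]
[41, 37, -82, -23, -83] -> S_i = Random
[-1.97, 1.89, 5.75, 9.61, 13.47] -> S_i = -1.97 + 3.86*i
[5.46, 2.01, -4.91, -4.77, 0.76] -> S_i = Random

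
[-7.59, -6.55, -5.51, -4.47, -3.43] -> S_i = -7.59 + 1.04*i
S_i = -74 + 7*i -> [-74, -67, -60, -53, -46]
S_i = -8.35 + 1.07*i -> [-8.35, -7.28, -6.21, -5.14, -4.07]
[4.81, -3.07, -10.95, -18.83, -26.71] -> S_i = 4.81 + -7.88*i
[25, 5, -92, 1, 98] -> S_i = Random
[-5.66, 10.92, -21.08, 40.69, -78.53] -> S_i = -5.66*(-1.93)^i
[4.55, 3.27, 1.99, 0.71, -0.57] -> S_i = 4.55 + -1.28*i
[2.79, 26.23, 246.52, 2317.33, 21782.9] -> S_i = 2.79*9.40^i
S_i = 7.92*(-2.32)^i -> [7.92, -18.37, 42.63, -98.9, 229.44]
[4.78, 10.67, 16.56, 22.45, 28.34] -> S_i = 4.78 + 5.89*i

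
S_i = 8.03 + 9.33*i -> [8.03, 17.36, 26.69, 36.02, 45.35]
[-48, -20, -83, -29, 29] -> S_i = Random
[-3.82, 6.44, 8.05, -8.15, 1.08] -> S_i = Random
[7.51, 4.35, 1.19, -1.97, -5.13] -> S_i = 7.51 + -3.16*i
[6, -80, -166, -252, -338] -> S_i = 6 + -86*i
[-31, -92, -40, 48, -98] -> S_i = Random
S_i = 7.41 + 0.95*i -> [7.41, 8.36, 9.31, 10.26, 11.21]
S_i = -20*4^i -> [-20, -80, -320, -1280, -5120]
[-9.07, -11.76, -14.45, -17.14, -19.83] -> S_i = -9.07 + -2.69*i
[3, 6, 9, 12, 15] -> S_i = 3 + 3*i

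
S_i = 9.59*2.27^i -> [9.59, 21.77, 49.42, 112.18, 254.64]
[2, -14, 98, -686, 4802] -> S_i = 2*-7^i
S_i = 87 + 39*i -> [87, 126, 165, 204, 243]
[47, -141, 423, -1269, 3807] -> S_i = 47*-3^i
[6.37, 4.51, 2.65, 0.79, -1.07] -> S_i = 6.37 + -1.86*i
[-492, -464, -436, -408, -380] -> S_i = -492 + 28*i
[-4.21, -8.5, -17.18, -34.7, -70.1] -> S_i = -4.21*2.02^i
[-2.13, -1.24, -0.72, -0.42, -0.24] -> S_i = -2.13*0.58^i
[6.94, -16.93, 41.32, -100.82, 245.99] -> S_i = 6.94*(-2.44)^i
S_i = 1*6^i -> [1, 6, 36, 216, 1296]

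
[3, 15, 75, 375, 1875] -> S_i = 3*5^i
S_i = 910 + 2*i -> [910, 912, 914, 916, 918]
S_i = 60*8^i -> [60, 480, 3840, 30720, 245760]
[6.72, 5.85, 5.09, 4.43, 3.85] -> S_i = 6.72*0.87^i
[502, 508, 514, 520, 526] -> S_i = 502 + 6*i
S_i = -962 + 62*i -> [-962, -900, -838, -776, -714]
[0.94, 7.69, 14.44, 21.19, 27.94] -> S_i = 0.94 + 6.75*i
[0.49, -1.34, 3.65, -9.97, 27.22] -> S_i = 0.49*(-2.73)^i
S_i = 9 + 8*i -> [9, 17, 25, 33, 41]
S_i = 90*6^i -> [90, 540, 3240, 19440, 116640]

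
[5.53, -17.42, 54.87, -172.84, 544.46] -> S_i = 5.53*(-3.15)^i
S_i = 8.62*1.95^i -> [8.62, 16.81, 32.78, 63.92, 124.64]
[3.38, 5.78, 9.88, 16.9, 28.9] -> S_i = 3.38*1.71^i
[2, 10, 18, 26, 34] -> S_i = 2 + 8*i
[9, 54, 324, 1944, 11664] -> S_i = 9*6^i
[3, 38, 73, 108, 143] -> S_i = 3 + 35*i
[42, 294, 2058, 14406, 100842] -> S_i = 42*7^i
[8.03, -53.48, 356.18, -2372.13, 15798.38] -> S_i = 8.03*(-6.66)^i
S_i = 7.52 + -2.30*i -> [7.52, 5.22, 2.92, 0.62, -1.68]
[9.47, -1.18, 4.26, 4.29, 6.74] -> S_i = Random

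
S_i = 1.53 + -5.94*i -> [1.53, -4.41, -10.35, -16.29, -22.23]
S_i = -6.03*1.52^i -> [-6.03, -9.17, -13.93, -21.18, -32.19]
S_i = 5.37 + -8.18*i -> [5.37, -2.81, -10.99, -19.17, -27.35]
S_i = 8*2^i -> [8, 16, 32, 64, 128]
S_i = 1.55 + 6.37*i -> [1.55, 7.92, 14.29, 20.66, 27.03]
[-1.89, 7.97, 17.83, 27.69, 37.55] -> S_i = -1.89 + 9.86*i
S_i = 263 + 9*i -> [263, 272, 281, 290, 299]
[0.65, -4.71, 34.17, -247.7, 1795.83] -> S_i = 0.65*(-7.25)^i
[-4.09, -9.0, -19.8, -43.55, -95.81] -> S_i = -4.09*2.20^i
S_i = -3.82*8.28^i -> [-3.82, -31.63, -261.89, -2168.47, -17954.97]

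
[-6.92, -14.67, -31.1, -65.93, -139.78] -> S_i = -6.92*2.12^i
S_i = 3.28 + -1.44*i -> [3.28, 1.84, 0.4, -1.04, -2.48]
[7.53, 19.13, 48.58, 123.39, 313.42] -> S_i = 7.53*2.54^i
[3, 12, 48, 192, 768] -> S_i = 3*4^i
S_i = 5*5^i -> [5, 25, 125, 625, 3125]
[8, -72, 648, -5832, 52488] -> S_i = 8*-9^i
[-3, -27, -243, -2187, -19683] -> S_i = -3*9^i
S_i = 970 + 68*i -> [970, 1038, 1106, 1174, 1242]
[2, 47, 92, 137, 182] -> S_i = 2 + 45*i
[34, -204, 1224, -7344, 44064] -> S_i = 34*-6^i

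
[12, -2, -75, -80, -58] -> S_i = Random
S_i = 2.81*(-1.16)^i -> [2.81, -3.26, 3.78, -4.39, 5.09]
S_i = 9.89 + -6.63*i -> [9.89, 3.26, -3.37, -10.0, -16.63]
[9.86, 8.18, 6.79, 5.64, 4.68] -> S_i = 9.86*0.83^i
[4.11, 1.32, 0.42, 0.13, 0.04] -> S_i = 4.11*0.32^i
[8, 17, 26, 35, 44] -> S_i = 8 + 9*i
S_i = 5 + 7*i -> [5, 12, 19, 26, 33]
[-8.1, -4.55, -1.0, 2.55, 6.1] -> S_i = -8.10 + 3.55*i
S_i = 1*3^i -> [1, 3, 9, 27, 81]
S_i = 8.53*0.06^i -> [8.53, 0.51, 0.03, 0.0, 0.0]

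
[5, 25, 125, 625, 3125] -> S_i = 5*5^i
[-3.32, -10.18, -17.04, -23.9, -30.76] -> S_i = -3.32 + -6.86*i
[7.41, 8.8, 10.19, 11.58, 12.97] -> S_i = 7.41 + 1.39*i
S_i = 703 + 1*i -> [703, 704, 705, 706, 707]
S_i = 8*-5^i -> [8, -40, 200, -1000, 5000]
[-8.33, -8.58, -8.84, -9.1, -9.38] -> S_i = -8.33*1.03^i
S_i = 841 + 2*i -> [841, 843, 845, 847, 849]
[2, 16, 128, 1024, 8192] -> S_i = 2*8^i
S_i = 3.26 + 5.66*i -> [3.26, 8.92, 14.58, 20.24, 25.9]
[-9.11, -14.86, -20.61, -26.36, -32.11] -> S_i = -9.11 + -5.75*i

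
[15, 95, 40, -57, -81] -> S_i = Random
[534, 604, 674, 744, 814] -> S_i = 534 + 70*i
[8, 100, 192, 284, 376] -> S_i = 8 + 92*i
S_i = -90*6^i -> [-90, -540, -3240, -19440, -116640]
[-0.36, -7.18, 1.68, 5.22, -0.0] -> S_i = Random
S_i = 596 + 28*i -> [596, 624, 652, 680, 708]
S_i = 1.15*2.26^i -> [1.15, 2.6, 5.87, 13.27, 30.0]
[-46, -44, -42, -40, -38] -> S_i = -46 + 2*i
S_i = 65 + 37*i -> [65, 102, 139, 176, 213]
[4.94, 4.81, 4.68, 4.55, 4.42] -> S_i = 4.94 + -0.13*i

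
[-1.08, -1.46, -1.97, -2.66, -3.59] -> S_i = -1.08*1.35^i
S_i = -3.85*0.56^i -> [-3.85, -2.16, -1.21, -0.68, -0.38]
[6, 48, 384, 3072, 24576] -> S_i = 6*8^i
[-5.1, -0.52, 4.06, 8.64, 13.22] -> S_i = -5.10 + 4.58*i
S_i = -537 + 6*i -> [-537, -531, -525, -519, -513]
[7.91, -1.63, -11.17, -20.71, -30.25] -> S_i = 7.91 + -9.54*i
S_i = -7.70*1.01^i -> [-7.7, -7.78, -7.85, -7.93, -8.01]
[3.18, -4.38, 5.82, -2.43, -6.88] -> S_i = Random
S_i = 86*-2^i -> [86, -172, 344, -688, 1376]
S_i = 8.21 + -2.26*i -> [8.21, 5.95, 3.69, 1.43, -0.83]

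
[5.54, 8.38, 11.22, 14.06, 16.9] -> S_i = 5.54 + 2.84*i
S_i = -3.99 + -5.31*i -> [-3.99, -9.3, -14.61, -19.92, -25.23]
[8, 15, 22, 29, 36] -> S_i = 8 + 7*i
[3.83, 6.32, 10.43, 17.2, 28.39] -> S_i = 3.83*1.65^i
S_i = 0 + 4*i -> [0, 4, 8, 12, 16]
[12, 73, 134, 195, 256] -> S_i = 12 + 61*i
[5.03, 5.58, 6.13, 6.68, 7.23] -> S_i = 5.03 + 0.55*i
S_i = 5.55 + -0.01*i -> [5.55, 5.54, 5.53, 5.52, 5.51]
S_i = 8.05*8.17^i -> [8.05, 65.77, 537.33, 4389.98, 35866.1]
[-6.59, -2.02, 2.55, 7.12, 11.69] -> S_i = -6.59 + 4.57*i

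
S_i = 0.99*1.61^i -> [0.99, 1.59, 2.57, 4.13, 6.65]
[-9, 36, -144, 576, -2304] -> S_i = -9*-4^i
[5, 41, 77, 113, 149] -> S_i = 5 + 36*i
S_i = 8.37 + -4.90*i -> [8.37, 3.47, -1.43, -6.33, -11.23]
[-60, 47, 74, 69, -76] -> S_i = Random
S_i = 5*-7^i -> [5, -35, 245, -1715, 12005]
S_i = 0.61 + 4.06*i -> [0.61, 4.67, 8.73, 12.79, 16.85]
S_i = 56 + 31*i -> [56, 87, 118, 149, 180]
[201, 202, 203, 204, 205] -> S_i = 201 + 1*i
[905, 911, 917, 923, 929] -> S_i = 905 + 6*i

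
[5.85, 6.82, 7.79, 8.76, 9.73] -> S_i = 5.85 + 0.97*i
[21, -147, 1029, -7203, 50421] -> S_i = 21*-7^i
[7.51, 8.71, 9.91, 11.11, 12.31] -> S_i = 7.51 + 1.20*i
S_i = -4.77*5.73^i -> [-4.77, -27.33, -156.61, -897.39, -5142.06]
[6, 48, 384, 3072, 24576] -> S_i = 6*8^i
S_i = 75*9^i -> [75, 675, 6075, 54675, 492075]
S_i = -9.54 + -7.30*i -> [-9.54, -16.84, -24.14, -31.44, -38.74]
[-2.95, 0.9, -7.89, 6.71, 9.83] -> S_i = Random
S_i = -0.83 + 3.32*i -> [-0.83, 2.49, 5.81, 9.13, 12.45]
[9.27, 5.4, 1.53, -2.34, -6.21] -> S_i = 9.27 + -3.87*i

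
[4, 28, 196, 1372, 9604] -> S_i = 4*7^i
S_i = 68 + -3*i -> [68, 65, 62, 59, 56]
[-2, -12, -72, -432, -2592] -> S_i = -2*6^i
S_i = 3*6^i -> [3, 18, 108, 648, 3888]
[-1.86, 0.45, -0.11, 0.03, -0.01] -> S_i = -1.86*(-0.24)^i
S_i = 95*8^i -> [95, 760, 6080, 48640, 389120]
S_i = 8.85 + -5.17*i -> [8.85, 3.68, -1.49, -6.66, -11.83]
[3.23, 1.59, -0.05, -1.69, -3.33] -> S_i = 3.23 + -1.64*i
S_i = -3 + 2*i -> [-3, -1, 1, 3, 5]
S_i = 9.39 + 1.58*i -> [9.39, 10.97, 12.55, 14.13, 15.71]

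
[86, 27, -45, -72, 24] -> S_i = Random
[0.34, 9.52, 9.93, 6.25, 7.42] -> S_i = Random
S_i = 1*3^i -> [1, 3, 9, 27, 81]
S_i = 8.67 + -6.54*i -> [8.67, 2.13, -4.41, -10.95, -17.49]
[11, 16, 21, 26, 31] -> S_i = 11 + 5*i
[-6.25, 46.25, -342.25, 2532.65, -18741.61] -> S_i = -6.25*(-7.40)^i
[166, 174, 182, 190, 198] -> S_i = 166 + 8*i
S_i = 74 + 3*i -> [74, 77, 80, 83, 86]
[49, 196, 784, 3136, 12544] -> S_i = 49*4^i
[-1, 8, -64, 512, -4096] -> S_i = -1*-8^i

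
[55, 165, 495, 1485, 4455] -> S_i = 55*3^i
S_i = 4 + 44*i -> [4, 48, 92, 136, 180]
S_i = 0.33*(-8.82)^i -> [0.33, -2.91, 25.67, -226.42, 1997.05]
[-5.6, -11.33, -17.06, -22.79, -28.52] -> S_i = -5.60 + -5.73*i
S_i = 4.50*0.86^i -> [4.5, 3.87, 3.33, 2.86, 2.46]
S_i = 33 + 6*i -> [33, 39, 45, 51, 57]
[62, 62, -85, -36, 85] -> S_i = Random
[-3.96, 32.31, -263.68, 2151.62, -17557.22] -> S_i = -3.96*(-8.16)^i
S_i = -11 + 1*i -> [-11, -10, -9, -8, -7]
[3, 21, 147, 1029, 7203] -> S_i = 3*7^i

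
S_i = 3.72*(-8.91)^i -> [3.72, -33.15, 295.32, -2631.33, 23445.19]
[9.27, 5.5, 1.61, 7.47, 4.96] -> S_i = Random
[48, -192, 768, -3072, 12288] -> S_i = 48*-4^i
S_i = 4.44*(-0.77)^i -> [4.44, -3.42, 2.63, -2.03, 1.56]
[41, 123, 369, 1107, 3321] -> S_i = 41*3^i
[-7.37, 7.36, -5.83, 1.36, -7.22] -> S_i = Random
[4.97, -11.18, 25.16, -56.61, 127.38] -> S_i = 4.97*(-2.25)^i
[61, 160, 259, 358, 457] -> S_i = 61 + 99*i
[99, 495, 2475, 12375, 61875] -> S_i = 99*5^i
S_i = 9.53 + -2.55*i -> [9.53, 6.98, 4.43, 1.88, -0.67]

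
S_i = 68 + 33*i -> [68, 101, 134, 167, 200]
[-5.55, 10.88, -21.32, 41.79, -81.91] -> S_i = -5.55*(-1.96)^i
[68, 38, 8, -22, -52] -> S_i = 68 + -30*i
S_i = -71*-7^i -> [-71, 497, -3479, 24353, -170471]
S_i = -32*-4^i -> [-32, 128, -512, 2048, -8192]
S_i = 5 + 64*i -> [5, 69, 133, 197, 261]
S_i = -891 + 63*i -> [-891, -828, -765, -702, -639]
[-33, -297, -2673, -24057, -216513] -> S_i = -33*9^i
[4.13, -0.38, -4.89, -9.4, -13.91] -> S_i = 4.13 + -4.51*i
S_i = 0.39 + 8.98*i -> [0.39, 9.37, 18.35, 27.33, 36.31]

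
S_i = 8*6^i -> [8, 48, 288, 1728, 10368]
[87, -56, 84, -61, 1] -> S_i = Random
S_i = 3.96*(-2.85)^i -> [3.96, -11.29, 32.17, -91.67, 261.26]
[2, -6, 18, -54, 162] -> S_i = 2*-3^i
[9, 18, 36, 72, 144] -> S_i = 9*2^i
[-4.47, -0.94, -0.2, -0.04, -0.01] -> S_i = -4.47*0.21^i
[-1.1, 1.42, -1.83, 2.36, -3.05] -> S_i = -1.10*(-1.29)^i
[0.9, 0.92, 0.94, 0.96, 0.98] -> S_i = 0.90 + 0.02*i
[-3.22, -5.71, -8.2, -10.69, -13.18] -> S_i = -3.22 + -2.49*i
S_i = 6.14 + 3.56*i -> [6.14, 9.7, 13.26, 16.82, 20.38]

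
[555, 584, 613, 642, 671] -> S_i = 555 + 29*i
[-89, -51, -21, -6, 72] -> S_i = Random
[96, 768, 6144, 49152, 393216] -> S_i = 96*8^i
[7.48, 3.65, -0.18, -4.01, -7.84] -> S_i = 7.48 + -3.83*i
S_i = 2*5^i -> [2, 10, 50, 250, 1250]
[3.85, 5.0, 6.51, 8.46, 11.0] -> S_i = 3.85*1.30^i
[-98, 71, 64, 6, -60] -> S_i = Random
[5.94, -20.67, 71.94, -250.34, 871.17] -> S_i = 5.94*(-3.48)^i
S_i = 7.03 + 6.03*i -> [7.03, 13.06, 19.09, 25.12, 31.15]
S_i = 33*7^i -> [33, 231, 1617, 11319, 79233]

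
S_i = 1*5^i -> [1, 5, 25, 125, 625]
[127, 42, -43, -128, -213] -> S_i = 127 + -85*i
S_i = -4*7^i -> [-4, -28, -196, -1372, -9604]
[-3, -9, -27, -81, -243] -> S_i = -3*3^i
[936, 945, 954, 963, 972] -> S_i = 936 + 9*i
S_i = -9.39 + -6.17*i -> [-9.39, -15.56, -21.73, -27.9, -34.07]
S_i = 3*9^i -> [3, 27, 243, 2187, 19683]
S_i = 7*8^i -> [7, 56, 448, 3584, 28672]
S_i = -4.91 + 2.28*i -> [-4.91, -2.63, -0.35, 1.93, 4.21]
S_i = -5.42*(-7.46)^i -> [-5.42, 40.43, -301.63, 2250.17, -16786.29]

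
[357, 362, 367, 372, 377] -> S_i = 357 + 5*i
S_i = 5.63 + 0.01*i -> [5.63, 5.64, 5.65, 5.66, 5.67]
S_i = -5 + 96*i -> [-5, 91, 187, 283, 379]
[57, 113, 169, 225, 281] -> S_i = 57 + 56*i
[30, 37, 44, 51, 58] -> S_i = 30 + 7*i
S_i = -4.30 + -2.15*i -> [-4.3, -6.45, -8.6, -10.75, -12.9]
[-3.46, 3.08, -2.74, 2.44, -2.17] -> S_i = -3.46*(-0.89)^i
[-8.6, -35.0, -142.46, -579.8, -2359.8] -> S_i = -8.60*4.07^i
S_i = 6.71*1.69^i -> [6.71, 11.34, 19.16, 32.39, 54.74]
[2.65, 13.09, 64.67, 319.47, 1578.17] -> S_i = 2.65*4.94^i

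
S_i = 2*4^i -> [2, 8, 32, 128, 512]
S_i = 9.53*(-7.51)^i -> [9.53, -71.57, 537.49, -4036.57, 30314.66]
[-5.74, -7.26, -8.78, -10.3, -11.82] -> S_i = -5.74 + -1.52*i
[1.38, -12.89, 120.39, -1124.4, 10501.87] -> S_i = 1.38*(-9.34)^i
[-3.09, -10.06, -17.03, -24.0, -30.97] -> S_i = -3.09 + -6.97*i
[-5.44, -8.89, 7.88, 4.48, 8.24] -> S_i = Random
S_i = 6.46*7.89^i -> [6.46, 50.97, 402.15, 3172.95, 25034.59]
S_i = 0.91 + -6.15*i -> [0.91, -5.24, -11.39, -17.54, -23.69]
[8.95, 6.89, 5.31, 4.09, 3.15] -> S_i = 8.95*0.77^i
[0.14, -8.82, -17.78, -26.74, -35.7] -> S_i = 0.14 + -8.96*i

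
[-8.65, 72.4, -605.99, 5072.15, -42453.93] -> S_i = -8.65*(-8.37)^i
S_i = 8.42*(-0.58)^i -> [8.42, -4.88, 2.83, -1.64, 0.95]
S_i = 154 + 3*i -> [154, 157, 160, 163, 166]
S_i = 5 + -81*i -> [5, -76, -157, -238, -319]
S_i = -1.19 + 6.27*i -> [-1.19, 5.08, 11.35, 17.62, 23.89]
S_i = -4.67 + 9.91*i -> [-4.67, 5.24, 15.15, 25.06, 34.97]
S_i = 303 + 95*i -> [303, 398, 493, 588, 683]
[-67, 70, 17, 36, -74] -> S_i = Random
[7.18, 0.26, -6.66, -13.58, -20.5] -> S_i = 7.18 + -6.92*i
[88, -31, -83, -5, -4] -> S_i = Random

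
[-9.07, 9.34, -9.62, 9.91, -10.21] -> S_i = -9.07*(-1.03)^i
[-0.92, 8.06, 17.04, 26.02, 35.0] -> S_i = -0.92 + 8.98*i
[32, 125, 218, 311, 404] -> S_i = 32 + 93*i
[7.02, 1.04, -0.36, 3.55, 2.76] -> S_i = Random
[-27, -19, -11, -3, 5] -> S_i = -27 + 8*i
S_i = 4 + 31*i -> [4, 35, 66, 97, 128]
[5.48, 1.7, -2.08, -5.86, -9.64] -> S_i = 5.48 + -3.78*i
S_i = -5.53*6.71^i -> [-5.53, -37.11, -248.98, -1670.68, -11210.25]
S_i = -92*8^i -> [-92, -736, -5888, -47104, -376832]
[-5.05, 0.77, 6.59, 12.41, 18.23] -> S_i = -5.05 + 5.82*i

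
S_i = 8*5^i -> [8, 40, 200, 1000, 5000]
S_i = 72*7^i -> [72, 504, 3528, 24696, 172872]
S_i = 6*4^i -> [6, 24, 96, 384, 1536]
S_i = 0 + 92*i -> [0, 92, 184, 276, 368]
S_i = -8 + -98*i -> [-8, -106, -204, -302, -400]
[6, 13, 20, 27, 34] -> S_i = 6 + 7*i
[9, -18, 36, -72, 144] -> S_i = 9*-2^i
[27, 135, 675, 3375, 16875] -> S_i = 27*5^i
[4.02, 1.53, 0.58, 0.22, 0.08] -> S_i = 4.02*0.38^i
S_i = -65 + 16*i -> [-65, -49, -33, -17, -1]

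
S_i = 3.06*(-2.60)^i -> [3.06, -7.96, 20.69, -53.78, 139.83]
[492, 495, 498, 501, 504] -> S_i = 492 + 3*i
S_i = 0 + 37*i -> [0, 37, 74, 111, 148]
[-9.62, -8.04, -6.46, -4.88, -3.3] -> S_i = -9.62 + 1.58*i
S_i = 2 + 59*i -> [2, 61, 120, 179, 238]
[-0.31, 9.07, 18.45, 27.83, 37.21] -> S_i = -0.31 + 9.38*i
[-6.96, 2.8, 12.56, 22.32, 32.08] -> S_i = -6.96 + 9.76*i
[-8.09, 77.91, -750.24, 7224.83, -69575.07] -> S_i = -8.09*(-9.63)^i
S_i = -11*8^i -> [-11, -88, -704, -5632, -45056]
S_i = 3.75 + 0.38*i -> [3.75, 4.13, 4.51, 4.89, 5.27]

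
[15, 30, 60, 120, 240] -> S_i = 15*2^i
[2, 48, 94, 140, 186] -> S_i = 2 + 46*i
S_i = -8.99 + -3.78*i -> [-8.99, -12.77, -16.55, -20.33, -24.11]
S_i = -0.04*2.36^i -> [-0.04, -0.09, -0.22, -0.53, -1.24]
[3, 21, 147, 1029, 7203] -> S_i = 3*7^i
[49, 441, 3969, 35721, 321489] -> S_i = 49*9^i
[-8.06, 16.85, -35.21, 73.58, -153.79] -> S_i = -8.06*(-2.09)^i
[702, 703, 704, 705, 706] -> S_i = 702 + 1*i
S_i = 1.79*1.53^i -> [1.79, 2.74, 4.19, 6.41, 9.81]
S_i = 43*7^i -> [43, 301, 2107, 14749, 103243]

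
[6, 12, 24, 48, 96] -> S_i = 6*2^i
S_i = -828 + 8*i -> [-828, -820, -812, -804, -796]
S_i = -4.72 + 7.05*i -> [-4.72, 2.33, 9.38, 16.43, 23.48]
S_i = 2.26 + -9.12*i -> [2.26, -6.86, -15.98, -25.1, -34.22]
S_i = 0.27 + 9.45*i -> [0.27, 9.72, 19.17, 28.62, 38.07]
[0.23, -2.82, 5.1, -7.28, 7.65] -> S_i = Random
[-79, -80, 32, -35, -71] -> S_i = Random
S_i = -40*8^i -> [-40, -320, -2560, -20480, -163840]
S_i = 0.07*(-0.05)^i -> [0.07, -0.0, 0.0, -0.0, 0.0]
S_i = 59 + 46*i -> [59, 105, 151, 197, 243]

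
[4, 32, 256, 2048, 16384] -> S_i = 4*8^i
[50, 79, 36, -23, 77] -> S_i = Random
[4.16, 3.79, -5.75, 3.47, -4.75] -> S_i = Random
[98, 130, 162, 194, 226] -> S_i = 98 + 32*i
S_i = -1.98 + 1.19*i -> [-1.98, -0.79, 0.4, 1.59, 2.78]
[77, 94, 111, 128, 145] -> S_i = 77 + 17*i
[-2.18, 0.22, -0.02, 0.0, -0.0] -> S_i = -2.18*(-0.10)^i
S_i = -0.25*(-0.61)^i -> [-0.25, 0.15, -0.09, 0.06, -0.03]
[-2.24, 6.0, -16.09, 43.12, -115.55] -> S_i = -2.24*(-2.68)^i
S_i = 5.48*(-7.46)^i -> [5.48, -40.88, 304.97, -2275.08, 16972.11]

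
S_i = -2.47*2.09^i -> [-2.47, -5.16, -10.79, -22.55, -47.13]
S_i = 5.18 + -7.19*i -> [5.18, -2.01, -9.2, -16.39, -23.58]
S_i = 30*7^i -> [30, 210, 1470, 10290, 72030]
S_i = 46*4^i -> [46, 184, 736, 2944, 11776]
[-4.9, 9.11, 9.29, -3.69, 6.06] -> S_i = Random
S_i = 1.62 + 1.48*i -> [1.62, 3.1, 4.58, 6.06, 7.54]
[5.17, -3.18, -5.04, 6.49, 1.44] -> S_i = Random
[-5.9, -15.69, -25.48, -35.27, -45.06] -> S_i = -5.90 + -9.79*i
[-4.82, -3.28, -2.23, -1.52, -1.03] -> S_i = -4.82*0.68^i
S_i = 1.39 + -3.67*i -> [1.39, -2.28, -5.95, -9.62, -13.29]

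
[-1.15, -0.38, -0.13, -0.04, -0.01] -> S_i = -1.15*0.33^i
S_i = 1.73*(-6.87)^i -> [1.73, -11.89, 81.65, -560.94, 3853.66]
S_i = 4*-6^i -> [4, -24, 144, -864, 5184]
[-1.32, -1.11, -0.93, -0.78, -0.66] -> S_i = -1.32*0.84^i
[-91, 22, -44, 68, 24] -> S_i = Random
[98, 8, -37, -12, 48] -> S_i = Random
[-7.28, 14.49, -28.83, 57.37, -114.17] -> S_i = -7.28*(-1.99)^i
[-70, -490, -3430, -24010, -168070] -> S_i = -70*7^i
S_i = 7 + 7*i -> [7, 14, 21, 28, 35]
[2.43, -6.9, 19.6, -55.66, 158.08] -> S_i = 2.43*(-2.84)^i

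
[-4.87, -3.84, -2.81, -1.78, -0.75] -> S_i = -4.87 + 1.03*i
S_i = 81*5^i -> [81, 405, 2025, 10125, 50625]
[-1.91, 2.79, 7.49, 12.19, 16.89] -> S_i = -1.91 + 4.70*i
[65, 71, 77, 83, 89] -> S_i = 65 + 6*i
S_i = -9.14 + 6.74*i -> [-9.14, -2.4, 4.34, 11.08, 17.82]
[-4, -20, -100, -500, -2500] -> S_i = -4*5^i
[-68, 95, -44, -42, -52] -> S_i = Random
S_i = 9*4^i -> [9, 36, 144, 576, 2304]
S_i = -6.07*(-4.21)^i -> [-6.07, 25.55, -107.59, 452.93, -1906.85]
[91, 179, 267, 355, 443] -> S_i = 91 + 88*i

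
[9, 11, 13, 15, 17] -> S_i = 9 + 2*i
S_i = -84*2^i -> [-84, -168, -336, -672, -1344]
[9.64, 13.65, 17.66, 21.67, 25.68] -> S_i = 9.64 + 4.01*i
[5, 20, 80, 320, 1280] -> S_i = 5*4^i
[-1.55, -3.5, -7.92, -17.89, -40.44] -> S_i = -1.55*2.26^i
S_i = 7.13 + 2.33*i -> [7.13, 9.46, 11.79, 14.12, 16.45]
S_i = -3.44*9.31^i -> [-3.44, -32.03, -298.17, -2775.92, -25843.85]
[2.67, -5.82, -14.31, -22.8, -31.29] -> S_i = 2.67 + -8.49*i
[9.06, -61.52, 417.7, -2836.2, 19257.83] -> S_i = 9.06*(-6.79)^i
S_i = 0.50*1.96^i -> [0.5, 0.98, 1.92, 3.76, 7.38]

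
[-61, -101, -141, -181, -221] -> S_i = -61 + -40*i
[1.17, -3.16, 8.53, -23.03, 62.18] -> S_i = 1.17*(-2.70)^i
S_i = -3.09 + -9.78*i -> [-3.09, -12.87, -22.65, -32.43, -42.21]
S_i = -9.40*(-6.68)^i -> [-9.4, 62.79, -419.45, 2801.93, -18716.89]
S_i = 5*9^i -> [5, 45, 405, 3645, 32805]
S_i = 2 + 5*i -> [2, 7, 12, 17, 22]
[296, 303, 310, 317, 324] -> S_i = 296 + 7*i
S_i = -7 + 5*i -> [-7, -2, 3, 8, 13]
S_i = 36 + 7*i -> [36, 43, 50, 57, 64]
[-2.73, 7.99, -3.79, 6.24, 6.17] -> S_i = Random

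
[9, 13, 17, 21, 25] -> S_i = 9 + 4*i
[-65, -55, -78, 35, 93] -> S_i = Random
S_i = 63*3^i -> [63, 189, 567, 1701, 5103]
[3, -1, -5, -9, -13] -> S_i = 3 + -4*i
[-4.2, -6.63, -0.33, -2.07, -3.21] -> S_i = Random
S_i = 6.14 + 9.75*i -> [6.14, 15.89, 25.64, 35.39, 45.14]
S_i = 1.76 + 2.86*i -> [1.76, 4.62, 7.48, 10.34, 13.2]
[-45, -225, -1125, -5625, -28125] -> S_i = -45*5^i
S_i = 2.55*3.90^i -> [2.55, 9.94, 38.79, 151.26, 589.93]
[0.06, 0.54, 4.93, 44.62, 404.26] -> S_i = 0.06*9.06^i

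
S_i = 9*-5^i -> [9, -45, 225, -1125, 5625]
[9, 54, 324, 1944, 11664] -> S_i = 9*6^i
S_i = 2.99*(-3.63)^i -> [2.99, -10.85, 39.4, -143.02, 519.16]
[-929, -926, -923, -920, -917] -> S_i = -929 + 3*i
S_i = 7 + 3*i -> [7, 10, 13, 16, 19]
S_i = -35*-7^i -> [-35, 245, -1715, 12005, -84035]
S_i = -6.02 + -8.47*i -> [-6.02, -14.49, -22.96, -31.43, -39.9]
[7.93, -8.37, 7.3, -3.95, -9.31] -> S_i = Random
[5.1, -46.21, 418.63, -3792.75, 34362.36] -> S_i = 5.10*(-9.06)^i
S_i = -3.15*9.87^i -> [-3.15, -31.09, -306.86, -3028.74, -29893.67]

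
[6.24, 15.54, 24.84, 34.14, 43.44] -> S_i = 6.24 + 9.30*i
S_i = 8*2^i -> [8, 16, 32, 64, 128]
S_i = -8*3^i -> [-8, -24, -72, -216, -648]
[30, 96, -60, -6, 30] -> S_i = Random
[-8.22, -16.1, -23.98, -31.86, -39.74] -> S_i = -8.22 + -7.88*i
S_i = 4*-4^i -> [4, -16, 64, -256, 1024]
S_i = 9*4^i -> [9, 36, 144, 576, 2304]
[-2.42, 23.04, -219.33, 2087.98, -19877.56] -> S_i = -2.42*(-9.52)^i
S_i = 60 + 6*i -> [60, 66, 72, 78, 84]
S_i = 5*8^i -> [5, 40, 320, 2560, 20480]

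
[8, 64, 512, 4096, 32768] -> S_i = 8*8^i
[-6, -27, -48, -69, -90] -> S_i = -6 + -21*i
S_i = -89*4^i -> [-89, -356, -1424, -5696, -22784]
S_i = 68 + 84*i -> [68, 152, 236, 320, 404]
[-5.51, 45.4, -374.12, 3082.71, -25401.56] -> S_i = -5.51*(-8.24)^i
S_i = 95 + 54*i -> [95, 149, 203, 257, 311]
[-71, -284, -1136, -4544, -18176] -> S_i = -71*4^i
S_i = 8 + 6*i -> [8, 14, 20, 26, 32]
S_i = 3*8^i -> [3, 24, 192, 1536, 12288]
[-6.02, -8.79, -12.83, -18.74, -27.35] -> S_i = -6.02*1.46^i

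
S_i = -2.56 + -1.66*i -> [-2.56, -4.22, -5.88, -7.54, -9.2]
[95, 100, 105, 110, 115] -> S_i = 95 + 5*i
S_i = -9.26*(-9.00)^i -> [-9.26, 83.34, -750.06, 6750.54, -60754.86]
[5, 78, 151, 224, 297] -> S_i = 5 + 73*i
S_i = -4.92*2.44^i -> [-4.92, -12.0, -29.29, -71.47, -174.39]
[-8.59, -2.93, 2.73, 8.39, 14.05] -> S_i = -8.59 + 5.66*i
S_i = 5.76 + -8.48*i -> [5.76, -2.72, -11.2, -19.68, -28.16]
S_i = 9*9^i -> [9, 81, 729, 6561, 59049]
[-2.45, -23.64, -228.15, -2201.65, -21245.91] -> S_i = -2.45*9.65^i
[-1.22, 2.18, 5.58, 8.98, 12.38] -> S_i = -1.22 + 3.40*i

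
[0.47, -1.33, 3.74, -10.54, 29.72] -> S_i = 0.47*(-2.82)^i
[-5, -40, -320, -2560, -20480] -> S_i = -5*8^i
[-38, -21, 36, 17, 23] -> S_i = Random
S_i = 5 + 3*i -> [5, 8, 11, 14, 17]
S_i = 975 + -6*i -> [975, 969, 963, 957, 951]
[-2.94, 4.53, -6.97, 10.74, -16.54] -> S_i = -2.94*(-1.54)^i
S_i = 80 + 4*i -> [80, 84, 88, 92, 96]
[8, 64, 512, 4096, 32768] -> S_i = 8*8^i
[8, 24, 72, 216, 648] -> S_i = 8*3^i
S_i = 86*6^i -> [86, 516, 3096, 18576, 111456]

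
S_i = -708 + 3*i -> [-708, -705, -702, -699, -696]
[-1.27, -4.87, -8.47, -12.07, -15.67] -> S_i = -1.27 + -3.60*i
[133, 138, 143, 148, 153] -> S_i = 133 + 5*i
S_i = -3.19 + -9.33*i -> [-3.19, -12.52, -21.85, -31.18, -40.51]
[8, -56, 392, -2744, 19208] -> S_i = 8*-7^i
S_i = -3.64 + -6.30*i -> [-3.64, -9.94, -16.24, -22.54, -28.84]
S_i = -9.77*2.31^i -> [-9.77, -22.57, -52.13, -120.43, -278.19]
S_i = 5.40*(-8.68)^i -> [5.4, -46.87, 406.85, -3531.45, 30652.98]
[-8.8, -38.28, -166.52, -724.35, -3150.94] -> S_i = -8.80*4.35^i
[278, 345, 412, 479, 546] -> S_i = 278 + 67*i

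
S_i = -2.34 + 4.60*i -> [-2.34, 2.26, 6.86, 11.46, 16.06]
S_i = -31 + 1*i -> [-31, -30, -29, -28, -27]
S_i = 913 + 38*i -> [913, 951, 989, 1027, 1065]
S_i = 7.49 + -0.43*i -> [7.49, 7.06, 6.63, 6.2, 5.77]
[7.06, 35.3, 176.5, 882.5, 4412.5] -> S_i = 7.06*5.00^i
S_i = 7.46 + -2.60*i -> [7.46, 4.86, 2.26, -0.34, -2.94]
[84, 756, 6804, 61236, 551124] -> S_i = 84*9^i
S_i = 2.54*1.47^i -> [2.54, 3.73, 5.49, 8.07, 11.86]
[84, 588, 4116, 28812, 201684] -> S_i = 84*7^i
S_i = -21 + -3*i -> [-21, -24, -27, -30, -33]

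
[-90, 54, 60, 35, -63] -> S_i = Random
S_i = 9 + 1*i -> [9, 10, 11, 12, 13]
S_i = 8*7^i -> [8, 56, 392, 2744, 19208]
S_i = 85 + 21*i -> [85, 106, 127, 148, 169]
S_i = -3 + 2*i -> [-3, -1, 1, 3, 5]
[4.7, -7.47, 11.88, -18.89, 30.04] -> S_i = 4.70*(-1.59)^i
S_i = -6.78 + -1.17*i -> [-6.78, -7.95, -9.12, -10.29, -11.46]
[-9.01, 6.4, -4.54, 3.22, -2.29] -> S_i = -9.01*(-0.71)^i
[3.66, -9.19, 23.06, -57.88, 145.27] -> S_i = 3.66*(-2.51)^i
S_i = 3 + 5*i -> [3, 8, 13, 18, 23]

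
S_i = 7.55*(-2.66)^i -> [7.55, -20.08, 53.42, -142.1, 377.98]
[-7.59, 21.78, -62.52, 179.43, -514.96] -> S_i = -7.59*(-2.87)^i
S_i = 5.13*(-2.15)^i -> [5.13, -11.03, 23.71, -50.98, 109.62]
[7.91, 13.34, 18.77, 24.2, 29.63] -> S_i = 7.91 + 5.43*i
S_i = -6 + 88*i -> [-6, 82, 170, 258, 346]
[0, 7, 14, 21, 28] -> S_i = 0 + 7*i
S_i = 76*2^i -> [76, 152, 304, 608, 1216]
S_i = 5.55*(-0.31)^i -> [5.55, -1.72, 0.53, -0.17, 0.05]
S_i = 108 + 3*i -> [108, 111, 114, 117, 120]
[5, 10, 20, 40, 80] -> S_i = 5*2^i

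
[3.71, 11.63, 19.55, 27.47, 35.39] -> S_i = 3.71 + 7.92*i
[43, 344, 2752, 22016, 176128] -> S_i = 43*8^i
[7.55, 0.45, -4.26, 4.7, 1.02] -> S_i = Random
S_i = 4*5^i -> [4, 20, 100, 500, 2500]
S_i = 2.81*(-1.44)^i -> [2.81, -4.05, 5.83, -8.39, 12.08]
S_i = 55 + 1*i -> [55, 56, 57, 58, 59]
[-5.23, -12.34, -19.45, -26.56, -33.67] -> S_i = -5.23 + -7.11*i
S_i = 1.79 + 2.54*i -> [1.79, 4.33, 6.87, 9.41, 11.95]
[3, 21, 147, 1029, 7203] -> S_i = 3*7^i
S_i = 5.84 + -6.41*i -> [5.84, -0.57, -6.98, -13.39, -19.8]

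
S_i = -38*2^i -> [-38, -76, -152, -304, -608]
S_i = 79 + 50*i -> [79, 129, 179, 229, 279]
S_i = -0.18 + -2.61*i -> [-0.18, -2.79, -5.4, -8.01, -10.62]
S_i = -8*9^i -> [-8, -72, -648, -5832, -52488]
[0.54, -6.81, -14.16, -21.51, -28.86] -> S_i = 0.54 + -7.35*i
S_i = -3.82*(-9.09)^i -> [-3.82, 34.72, -315.64, 2869.16, -26080.68]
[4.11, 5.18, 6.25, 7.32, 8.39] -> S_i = 4.11 + 1.07*i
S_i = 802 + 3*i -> [802, 805, 808, 811, 814]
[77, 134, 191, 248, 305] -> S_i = 77 + 57*i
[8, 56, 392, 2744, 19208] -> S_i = 8*7^i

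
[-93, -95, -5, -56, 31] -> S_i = Random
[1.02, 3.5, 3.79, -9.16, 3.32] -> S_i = Random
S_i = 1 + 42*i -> [1, 43, 85, 127, 169]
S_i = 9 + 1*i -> [9, 10, 11, 12, 13]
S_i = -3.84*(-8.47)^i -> [-3.84, 32.52, -275.49, 2333.36, -19763.55]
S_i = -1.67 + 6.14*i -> [-1.67, 4.47, 10.61, 16.75, 22.89]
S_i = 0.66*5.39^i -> [0.66, 3.56, 19.17, 103.35, 557.06]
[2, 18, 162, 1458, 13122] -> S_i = 2*9^i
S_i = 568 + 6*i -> [568, 574, 580, 586, 592]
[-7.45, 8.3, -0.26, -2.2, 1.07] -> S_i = Random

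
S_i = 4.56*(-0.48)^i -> [4.56, -2.19, 1.05, -0.5, 0.24]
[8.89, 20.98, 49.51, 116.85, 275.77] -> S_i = 8.89*2.36^i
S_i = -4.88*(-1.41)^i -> [-4.88, 6.88, -9.7, 13.68, -19.29]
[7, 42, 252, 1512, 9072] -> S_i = 7*6^i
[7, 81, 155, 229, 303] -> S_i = 7 + 74*i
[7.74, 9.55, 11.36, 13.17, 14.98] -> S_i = 7.74 + 1.81*i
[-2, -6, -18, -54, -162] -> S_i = -2*3^i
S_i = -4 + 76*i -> [-4, 72, 148, 224, 300]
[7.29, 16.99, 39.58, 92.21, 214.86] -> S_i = 7.29*2.33^i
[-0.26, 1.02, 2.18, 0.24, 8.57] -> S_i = Random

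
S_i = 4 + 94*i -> [4, 98, 192, 286, 380]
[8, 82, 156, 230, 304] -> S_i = 8 + 74*i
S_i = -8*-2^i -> [-8, 16, -32, 64, -128]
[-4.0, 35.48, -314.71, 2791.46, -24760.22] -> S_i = -4.00*(-8.87)^i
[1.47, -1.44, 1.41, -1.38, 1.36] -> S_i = 1.47*(-0.98)^i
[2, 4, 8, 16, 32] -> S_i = 2*2^i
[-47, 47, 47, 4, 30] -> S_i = Random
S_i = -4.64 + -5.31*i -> [-4.64, -9.95, -15.26, -20.57, -25.88]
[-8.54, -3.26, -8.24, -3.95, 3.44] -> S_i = Random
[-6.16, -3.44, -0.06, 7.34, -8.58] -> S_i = Random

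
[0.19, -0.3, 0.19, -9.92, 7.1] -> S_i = Random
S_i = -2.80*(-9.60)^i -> [-2.8, 26.88, -258.05, 2477.26, -23781.7]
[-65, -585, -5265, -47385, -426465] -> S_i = -65*9^i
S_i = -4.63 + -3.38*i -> [-4.63, -8.01, -11.39, -14.77, -18.15]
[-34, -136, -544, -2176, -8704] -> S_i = -34*4^i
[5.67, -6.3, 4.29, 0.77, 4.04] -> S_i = Random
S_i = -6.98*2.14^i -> [-6.98, -14.94, -31.97, -68.41, -146.39]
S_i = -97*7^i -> [-97, -679, -4753, -33271, -232897]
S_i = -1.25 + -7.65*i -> [-1.25, -8.9, -16.55, -24.2, -31.85]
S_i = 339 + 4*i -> [339, 343, 347, 351, 355]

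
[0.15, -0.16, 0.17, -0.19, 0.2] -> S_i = 0.15*(-1.08)^i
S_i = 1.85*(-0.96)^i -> [1.85, -1.78, 1.7, -1.64, 1.57]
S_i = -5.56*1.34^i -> [-5.56, -7.45, -9.98, -13.38, -17.93]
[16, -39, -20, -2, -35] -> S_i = Random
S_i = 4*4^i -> [4, 16, 64, 256, 1024]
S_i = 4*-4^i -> [4, -16, 64, -256, 1024]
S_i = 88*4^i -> [88, 352, 1408, 5632, 22528]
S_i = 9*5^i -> [9, 45, 225, 1125, 5625]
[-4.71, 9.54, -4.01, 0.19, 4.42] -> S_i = Random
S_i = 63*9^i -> [63, 567, 5103, 45927, 413343]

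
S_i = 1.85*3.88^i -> [1.85, 7.18, 27.85, 108.06, 419.27]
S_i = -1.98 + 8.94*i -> [-1.98, 6.96, 15.9, 24.84, 33.78]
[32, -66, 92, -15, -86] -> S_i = Random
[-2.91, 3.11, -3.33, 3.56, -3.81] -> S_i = -2.91*(-1.07)^i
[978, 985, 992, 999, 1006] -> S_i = 978 + 7*i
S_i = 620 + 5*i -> [620, 625, 630, 635, 640]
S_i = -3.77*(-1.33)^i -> [-3.77, 5.01, -6.67, 8.87, -11.8]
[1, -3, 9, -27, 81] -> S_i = 1*-3^i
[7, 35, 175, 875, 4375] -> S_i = 7*5^i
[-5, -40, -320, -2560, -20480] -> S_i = -5*8^i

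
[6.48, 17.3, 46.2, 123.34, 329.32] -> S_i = 6.48*2.67^i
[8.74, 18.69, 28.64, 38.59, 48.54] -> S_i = 8.74 + 9.95*i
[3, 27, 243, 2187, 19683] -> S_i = 3*9^i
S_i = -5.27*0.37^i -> [-5.27, -1.95, -0.72, -0.27, -0.1]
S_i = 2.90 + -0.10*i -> [2.9, 2.8, 2.7, 2.6, 2.5]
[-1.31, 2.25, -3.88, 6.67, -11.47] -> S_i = -1.31*(-1.72)^i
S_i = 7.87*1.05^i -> [7.87, 8.26, 8.68, 9.11, 9.57]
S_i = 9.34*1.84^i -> [9.34, 17.19, 31.62, 58.18, 107.06]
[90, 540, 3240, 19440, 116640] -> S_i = 90*6^i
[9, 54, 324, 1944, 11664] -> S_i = 9*6^i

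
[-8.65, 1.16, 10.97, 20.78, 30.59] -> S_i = -8.65 + 9.81*i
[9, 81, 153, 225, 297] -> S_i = 9 + 72*i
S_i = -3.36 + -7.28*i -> [-3.36, -10.64, -17.92, -25.2, -32.48]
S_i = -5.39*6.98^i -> [-5.39, -37.62, -262.6, -1832.97, -12794.12]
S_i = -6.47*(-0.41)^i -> [-6.47, 2.65, -1.09, 0.45, -0.18]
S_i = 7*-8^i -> [7, -56, 448, -3584, 28672]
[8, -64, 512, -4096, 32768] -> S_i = 8*-8^i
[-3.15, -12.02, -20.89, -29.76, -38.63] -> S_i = -3.15 + -8.87*i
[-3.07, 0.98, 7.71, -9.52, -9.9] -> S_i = Random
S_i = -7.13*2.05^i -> [-7.13, -14.62, -29.96, -61.43, -125.92]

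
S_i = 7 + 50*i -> [7, 57, 107, 157, 207]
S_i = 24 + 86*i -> [24, 110, 196, 282, 368]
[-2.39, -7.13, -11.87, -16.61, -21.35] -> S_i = -2.39 + -4.74*i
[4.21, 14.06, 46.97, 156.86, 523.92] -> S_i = 4.21*3.34^i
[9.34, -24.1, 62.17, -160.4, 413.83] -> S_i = 9.34*(-2.58)^i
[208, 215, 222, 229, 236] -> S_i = 208 + 7*i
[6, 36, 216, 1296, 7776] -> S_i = 6*6^i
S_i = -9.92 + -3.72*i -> [-9.92, -13.64, -17.36, -21.08, -24.8]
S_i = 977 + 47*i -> [977, 1024, 1071, 1118, 1165]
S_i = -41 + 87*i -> [-41, 46, 133, 220, 307]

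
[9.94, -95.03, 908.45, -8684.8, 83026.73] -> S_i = 9.94*(-9.56)^i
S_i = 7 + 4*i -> [7, 11, 15, 19, 23]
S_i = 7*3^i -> [7, 21, 63, 189, 567]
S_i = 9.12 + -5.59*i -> [9.12, 3.53, -2.06, -7.65, -13.24]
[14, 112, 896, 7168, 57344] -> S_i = 14*8^i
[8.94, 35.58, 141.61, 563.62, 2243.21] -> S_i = 8.94*3.98^i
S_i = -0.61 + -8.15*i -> [-0.61, -8.76, -16.91, -25.06, -33.21]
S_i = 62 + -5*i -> [62, 57, 52, 47, 42]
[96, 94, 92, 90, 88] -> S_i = 96 + -2*i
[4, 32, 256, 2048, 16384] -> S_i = 4*8^i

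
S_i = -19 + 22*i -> [-19, 3, 25, 47, 69]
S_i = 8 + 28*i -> [8, 36, 64, 92, 120]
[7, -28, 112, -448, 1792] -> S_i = 7*-4^i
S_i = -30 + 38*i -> [-30, 8, 46, 84, 122]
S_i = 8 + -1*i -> [8, 7, 6, 5, 4]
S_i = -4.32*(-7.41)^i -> [-4.32, 32.01, -237.2, 1757.67, -13024.37]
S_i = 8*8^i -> [8, 64, 512, 4096, 32768]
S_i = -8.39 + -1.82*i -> [-8.39, -10.21, -12.03, -13.85, -15.67]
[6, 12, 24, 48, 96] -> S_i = 6*2^i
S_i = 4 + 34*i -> [4, 38, 72, 106, 140]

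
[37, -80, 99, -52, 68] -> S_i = Random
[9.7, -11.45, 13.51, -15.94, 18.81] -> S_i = 9.70*(-1.18)^i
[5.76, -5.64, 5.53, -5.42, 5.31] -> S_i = 5.76*(-0.98)^i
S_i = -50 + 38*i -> [-50, -12, 26, 64, 102]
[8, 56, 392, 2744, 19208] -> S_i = 8*7^i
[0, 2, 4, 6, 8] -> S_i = 0 + 2*i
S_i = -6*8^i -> [-6, -48, -384, -3072, -24576]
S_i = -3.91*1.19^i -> [-3.91, -4.65, -5.54, -6.59, -7.84]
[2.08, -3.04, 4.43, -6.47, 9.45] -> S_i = 2.08*(-1.46)^i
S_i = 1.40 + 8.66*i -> [1.4, 10.06, 18.72, 27.38, 36.04]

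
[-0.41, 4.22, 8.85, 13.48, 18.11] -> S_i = -0.41 + 4.63*i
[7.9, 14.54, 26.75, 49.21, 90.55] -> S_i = 7.90*1.84^i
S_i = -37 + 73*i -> [-37, 36, 109, 182, 255]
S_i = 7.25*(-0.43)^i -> [7.25, -3.12, 1.34, -0.58, 0.25]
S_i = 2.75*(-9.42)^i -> [2.75, -25.9, 244.03, -2298.72, 21653.91]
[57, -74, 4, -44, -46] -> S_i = Random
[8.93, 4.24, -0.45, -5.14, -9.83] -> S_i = 8.93 + -4.69*i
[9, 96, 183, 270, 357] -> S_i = 9 + 87*i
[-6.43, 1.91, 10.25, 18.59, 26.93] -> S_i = -6.43 + 8.34*i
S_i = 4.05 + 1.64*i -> [4.05, 5.69, 7.33, 8.97, 10.61]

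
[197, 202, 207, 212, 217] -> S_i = 197 + 5*i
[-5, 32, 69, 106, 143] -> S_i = -5 + 37*i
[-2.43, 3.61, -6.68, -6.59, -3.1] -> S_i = Random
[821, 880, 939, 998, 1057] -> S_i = 821 + 59*i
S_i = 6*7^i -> [6, 42, 294, 2058, 14406]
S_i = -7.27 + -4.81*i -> [-7.27, -12.08, -16.89, -21.7, -26.51]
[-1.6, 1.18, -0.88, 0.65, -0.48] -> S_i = -1.60*(-0.74)^i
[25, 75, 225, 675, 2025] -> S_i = 25*3^i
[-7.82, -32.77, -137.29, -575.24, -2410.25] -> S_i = -7.82*4.19^i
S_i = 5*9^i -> [5, 45, 405, 3645, 32805]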